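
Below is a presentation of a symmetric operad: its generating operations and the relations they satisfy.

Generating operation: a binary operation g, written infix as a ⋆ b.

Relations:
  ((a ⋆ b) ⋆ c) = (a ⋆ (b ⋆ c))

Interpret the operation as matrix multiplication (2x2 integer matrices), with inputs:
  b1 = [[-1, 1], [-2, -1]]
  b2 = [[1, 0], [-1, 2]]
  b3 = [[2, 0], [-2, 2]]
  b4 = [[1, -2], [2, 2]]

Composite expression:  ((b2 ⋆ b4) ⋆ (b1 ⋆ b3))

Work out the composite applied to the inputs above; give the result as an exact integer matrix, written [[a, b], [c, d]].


[[0, 6], [-24, -6]]

(b2 ⋆ b4) = [[1, -2], [3, 6]]
(b1 ⋆ b3) = [[-4, 2], [-2, -2]]
((b2 ⋆ b4) ⋆ (b1 ⋆ b3)) = [[0, 6], [-24, -6]]


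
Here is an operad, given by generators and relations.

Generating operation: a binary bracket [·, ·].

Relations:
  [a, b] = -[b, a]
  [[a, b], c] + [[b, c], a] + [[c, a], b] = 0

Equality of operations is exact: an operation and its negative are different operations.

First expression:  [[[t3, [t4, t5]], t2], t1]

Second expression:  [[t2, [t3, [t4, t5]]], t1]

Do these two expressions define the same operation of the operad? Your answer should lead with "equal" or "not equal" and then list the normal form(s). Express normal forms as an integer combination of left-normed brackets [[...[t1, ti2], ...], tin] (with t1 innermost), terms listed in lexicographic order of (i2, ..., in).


In normal form, the first expression is [[[[t1, t2], t3], t4], t5] - [[[[t1, t2], t3], t5], t4] - [[[[t1, t2], t4], t5], t3] + [[[[t1, t2], t5], t4], t3] - [[[[t1, t3], t4], t5], t2] + [[[[t1, t3], t5], t4], t2] + [[[[t1, t4], t5], t3], t2] - [[[[t1, t5], t4], t3], t2]
In normal form, the second expression is -[[[[t1, t2], t3], t4], t5] + [[[[t1, t2], t3], t5], t4] + [[[[t1, t2], t4], t5], t3] - [[[[t1, t2], t5], t4], t3] + [[[[t1, t3], t4], t5], t2] - [[[[t1, t3], t5], t4], t2] - [[[[t1, t4], t5], t3], t2] + [[[[t1, t5], t4], t3], t2]
The forms do not match — not equal.

not equal: they reduce to [[[[t1, t2], t3], t4], t5] - [[[[t1, t2], t3], t5], t4] - [[[[t1, t2], t4], t5], t3] + [[[[t1, t2], t5], t4], t3] - [[[[t1, t3], t4], t5], t2] + [[[[t1, t3], t5], t4], t2] + [[[[t1, t4], t5], t3], t2] - [[[[t1, t5], t4], t3], t2] and -[[[[t1, t2], t3], t4], t5] + [[[[t1, t2], t3], t5], t4] + [[[[t1, t2], t4], t5], t3] - [[[[t1, t2], t5], t4], t3] + [[[[t1, t3], t4], t5], t2] - [[[[t1, t3], t5], t4], t2] - [[[[t1, t4], t5], t3], t2] + [[[[t1, t5], t4], t3], t2]


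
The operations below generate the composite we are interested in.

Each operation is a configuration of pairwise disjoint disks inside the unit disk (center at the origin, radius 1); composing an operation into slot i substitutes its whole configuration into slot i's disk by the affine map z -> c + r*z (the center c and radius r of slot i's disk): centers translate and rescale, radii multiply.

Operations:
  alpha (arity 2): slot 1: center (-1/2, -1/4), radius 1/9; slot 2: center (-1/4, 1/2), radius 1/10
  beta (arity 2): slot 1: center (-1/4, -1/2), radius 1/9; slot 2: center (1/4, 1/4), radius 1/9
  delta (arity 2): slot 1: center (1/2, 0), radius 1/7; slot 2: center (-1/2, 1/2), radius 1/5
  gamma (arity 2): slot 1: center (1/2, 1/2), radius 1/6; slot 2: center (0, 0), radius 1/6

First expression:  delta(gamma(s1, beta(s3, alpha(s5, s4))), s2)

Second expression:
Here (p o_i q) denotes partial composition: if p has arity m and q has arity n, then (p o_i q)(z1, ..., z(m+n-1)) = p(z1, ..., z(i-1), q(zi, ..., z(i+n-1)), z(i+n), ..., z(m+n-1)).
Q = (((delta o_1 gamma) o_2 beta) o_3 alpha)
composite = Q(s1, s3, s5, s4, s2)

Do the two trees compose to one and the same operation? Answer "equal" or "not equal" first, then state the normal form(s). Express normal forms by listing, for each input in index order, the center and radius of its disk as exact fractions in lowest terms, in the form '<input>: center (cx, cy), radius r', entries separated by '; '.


equal: each reduces to s1: center (4/7, 1/14), radius 1/42; s2: center (-1/2, 1/2), radius 1/5; s3: center (83/168, -1/84), radius 1/378; s4: center (191/378, 11/1512), radius 1/3780; s5: center (109/216, 1/189), radius 1/3402

The first composite normalizes to s1: center (4/7, 1/14), radius 1/42; s2: center (-1/2, 1/2), radius 1/5; s3: center (83/168, -1/84), radius 1/378; s4: center (191/378, 11/1512), radius 1/3780; s5: center (109/216, 1/189), radius 1/3402
The second composite normalizes to s1: center (4/7, 1/14), radius 1/42; s2: center (-1/2, 1/2), radius 1/5; s3: center (83/168, -1/84), radius 1/378; s4: center (191/378, 11/1512), radius 1/3780; s5: center (109/216, 1/189), radius 1/3402
Both agree, so they are equal.


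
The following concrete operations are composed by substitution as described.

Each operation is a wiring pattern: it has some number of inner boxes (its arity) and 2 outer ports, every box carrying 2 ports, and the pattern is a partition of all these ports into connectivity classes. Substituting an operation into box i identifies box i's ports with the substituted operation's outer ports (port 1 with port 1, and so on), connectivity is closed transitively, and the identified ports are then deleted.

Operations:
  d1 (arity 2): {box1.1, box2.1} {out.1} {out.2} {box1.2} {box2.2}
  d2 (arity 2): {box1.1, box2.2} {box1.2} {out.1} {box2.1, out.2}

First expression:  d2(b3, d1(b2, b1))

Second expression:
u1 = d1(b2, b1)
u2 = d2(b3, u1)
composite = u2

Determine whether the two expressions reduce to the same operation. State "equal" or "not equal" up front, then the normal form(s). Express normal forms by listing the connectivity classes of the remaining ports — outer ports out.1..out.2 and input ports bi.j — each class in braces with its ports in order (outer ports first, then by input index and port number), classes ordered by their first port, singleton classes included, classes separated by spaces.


The first expression, normalized: {out.1} {out.2} {b1.1, b2.1} {b1.2} {b2.2} {b3.1} {b3.2}
The second expression, normalized: {out.1} {out.2} {b1.1, b2.1} {b1.2} {b2.2} {b3.1} {b3.2}
The normal forms match — equal.

equal: each reduces to {out.1} {out.2} {b1.1, b2.1} {b1.2} {b2.2} {b3.1} {b3.2}


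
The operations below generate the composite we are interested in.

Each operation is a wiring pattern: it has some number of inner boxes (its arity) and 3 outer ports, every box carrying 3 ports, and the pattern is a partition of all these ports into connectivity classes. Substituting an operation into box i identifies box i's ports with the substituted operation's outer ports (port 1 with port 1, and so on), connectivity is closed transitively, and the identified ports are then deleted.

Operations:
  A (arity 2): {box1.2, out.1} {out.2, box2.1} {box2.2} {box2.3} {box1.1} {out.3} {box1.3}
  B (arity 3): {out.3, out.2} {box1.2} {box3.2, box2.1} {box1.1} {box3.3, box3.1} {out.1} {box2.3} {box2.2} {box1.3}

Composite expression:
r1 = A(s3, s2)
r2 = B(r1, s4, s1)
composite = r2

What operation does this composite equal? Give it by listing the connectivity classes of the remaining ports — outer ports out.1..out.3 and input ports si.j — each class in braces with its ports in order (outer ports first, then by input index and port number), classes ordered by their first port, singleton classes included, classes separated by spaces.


{out.1} {out.2, out.3} {s1.1, s1.3} {s1.2, s4.1} {s2.1} {s2.2} {s2.3} {s3.1} {s3.2} {s3.3} {s4.2} {s4.3}

Substituting into B glues patterns; closure does the rest.
stage A: inputs (s3, s2), connectivity {out.1, s3.2} {out.2, s2.1} {out.3} {s2.2} {s2.3} {s3.1} {s3.3}, out.j its boundary
stage B: inputs (s3, s2, s4, s1), connectivity {out.1} {out.2, out.3} {s1.1, s1.3} {s1.2, s4.1} {s2.1} {s2.2} {s2.3} {s3.1} {s3.2} {s3.3} {s4.2} {s4.3}, out.j its boundary


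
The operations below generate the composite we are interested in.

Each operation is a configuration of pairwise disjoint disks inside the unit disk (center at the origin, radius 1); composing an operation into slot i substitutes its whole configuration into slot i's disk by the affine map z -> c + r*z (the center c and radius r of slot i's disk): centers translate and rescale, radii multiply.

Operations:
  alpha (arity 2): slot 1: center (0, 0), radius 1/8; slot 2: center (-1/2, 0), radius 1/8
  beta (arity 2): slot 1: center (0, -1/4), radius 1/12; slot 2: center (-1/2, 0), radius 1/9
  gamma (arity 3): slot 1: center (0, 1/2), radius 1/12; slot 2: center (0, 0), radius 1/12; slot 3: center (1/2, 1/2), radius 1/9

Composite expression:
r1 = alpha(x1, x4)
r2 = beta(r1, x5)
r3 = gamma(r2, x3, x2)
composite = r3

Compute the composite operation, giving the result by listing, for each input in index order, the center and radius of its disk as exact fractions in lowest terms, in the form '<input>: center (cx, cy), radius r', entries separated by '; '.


x1: center (0, 23/48), radius 1/1152; x2: center (1/2, 1/2), radius 1/9; x3: center (0, 0), radius 1/12; x4: center (-1/288, 23/48), radius 1/1152; x5: center (-1/24, 1/2), radius 1/108

Follow each x-input down from gamma: c' goes to c + r*c', radius to r*r'.
input x1: applying the 3 nested substitutions gives center (0, 23/48), radius 1/1152
input x4: applying the 3 nested substitutions gives center (-1/288, 23/48), radius 1/1152
input x5: applying the 2 nested substitutions gives center (-1/24, 1/2), radius 1/108
input x3: applying the 1 nested substitution gives center (0, 0), radius 1/12
input x2: applying the 1 nested substitution gives center (1/2, 1/2), radius 1/9


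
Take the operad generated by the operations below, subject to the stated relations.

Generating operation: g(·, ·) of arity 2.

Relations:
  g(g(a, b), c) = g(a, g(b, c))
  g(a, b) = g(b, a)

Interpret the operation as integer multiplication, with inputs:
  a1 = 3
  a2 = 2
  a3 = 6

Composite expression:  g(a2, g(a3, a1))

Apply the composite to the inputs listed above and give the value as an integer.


g(a3, a1) = 18
g(a2, g(a3, a1)) = 36

36


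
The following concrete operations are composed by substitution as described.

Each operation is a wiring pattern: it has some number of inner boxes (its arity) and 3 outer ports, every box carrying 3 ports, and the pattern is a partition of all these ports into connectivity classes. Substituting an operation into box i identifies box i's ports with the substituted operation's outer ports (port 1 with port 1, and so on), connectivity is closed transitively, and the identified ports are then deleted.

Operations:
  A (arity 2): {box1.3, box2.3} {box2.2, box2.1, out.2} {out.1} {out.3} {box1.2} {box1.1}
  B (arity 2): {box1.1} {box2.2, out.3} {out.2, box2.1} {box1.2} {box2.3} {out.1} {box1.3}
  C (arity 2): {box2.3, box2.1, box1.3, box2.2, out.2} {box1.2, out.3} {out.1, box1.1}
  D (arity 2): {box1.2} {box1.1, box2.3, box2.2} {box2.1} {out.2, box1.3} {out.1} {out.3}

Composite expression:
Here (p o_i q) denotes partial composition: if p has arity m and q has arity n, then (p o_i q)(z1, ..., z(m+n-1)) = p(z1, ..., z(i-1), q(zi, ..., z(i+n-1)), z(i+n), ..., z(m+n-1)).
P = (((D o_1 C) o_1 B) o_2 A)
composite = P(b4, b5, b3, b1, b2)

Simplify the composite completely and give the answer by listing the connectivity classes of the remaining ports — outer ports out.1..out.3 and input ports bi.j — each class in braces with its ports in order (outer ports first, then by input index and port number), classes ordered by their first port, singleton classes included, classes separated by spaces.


{out.1} {out.2} {out.3} {b1.1, b1.2, b1.3, b3.1, b3.2} {b2.1} {b2.2, b2.3} {b3.3, b5.3} {b4.1} {b4.2} {b4.3} {b5.1} {b5.2}


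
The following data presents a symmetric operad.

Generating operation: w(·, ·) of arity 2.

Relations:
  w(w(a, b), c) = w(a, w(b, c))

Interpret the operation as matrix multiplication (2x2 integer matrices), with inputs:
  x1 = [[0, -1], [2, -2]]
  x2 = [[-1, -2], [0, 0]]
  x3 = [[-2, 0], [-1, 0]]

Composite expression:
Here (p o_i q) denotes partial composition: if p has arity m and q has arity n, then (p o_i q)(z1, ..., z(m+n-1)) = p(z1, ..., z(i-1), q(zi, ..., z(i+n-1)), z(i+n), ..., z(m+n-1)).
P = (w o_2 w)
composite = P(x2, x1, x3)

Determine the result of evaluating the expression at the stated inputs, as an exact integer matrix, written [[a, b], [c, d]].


[[3, 0], [0, 0]]

w(x1, x3) = [[1, 0], [-2, 0]]
w(x2, w(x1, x3)) = [[3, 0], [0, 0]]


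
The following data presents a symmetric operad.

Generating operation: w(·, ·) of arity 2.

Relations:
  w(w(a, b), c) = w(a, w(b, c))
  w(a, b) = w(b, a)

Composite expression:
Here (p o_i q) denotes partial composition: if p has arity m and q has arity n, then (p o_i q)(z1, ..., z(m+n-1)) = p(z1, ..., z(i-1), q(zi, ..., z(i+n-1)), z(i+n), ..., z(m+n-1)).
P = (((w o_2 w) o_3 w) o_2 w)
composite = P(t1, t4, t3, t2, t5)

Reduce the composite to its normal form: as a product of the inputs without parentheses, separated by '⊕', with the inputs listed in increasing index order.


t1 ⊕ t2 ⊕ t3 ⊕ t4 ⊕ t5

With w associative and commutative, the t-input set is all that matters.
w(t4, t3) flattens to t4 ⊕ t3
w(t2, t5) flattens to t2 ⊕ t5
w(w(t4, t3), w(t2, t5)) flattens to t4 ⊕ t3 ⊕ t2 ⊕ t5
w(t1, w(w(t4, t3), w(t2, t5))) flattens to t1 ⊕ t4 ⊕ t3 ⊕ t2 ⊕ t5
sorting the factors by input index: t1 ⊕ t2 ⊕ t3 ⊕ t4 ⊕ t5


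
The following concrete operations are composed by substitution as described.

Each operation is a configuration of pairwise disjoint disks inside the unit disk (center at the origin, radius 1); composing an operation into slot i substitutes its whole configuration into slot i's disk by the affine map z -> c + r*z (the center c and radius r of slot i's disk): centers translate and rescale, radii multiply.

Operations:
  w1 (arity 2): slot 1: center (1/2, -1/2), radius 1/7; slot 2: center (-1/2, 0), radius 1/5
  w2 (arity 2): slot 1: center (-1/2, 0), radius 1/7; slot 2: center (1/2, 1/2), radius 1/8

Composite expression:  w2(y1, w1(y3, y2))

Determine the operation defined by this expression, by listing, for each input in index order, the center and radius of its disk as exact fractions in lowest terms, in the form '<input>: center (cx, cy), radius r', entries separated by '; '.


Only the slot chain above each y matters under w2; compose those maps.
y1: after 1 affine step, its disk has center (-1/2, 0), radius 1/7
y3: after 2 affine steps, its disk has center (9/16, 7/16), radius 1/56
y2: after 2 affine steps, its disk has center (7/16, 1/2), radius 1/40

y1: center (-1/2, 0), radius 1/7; y2: center (7/16, 1/2), radius 1/40; y3: center (9/16, 7/16), radius 1/56


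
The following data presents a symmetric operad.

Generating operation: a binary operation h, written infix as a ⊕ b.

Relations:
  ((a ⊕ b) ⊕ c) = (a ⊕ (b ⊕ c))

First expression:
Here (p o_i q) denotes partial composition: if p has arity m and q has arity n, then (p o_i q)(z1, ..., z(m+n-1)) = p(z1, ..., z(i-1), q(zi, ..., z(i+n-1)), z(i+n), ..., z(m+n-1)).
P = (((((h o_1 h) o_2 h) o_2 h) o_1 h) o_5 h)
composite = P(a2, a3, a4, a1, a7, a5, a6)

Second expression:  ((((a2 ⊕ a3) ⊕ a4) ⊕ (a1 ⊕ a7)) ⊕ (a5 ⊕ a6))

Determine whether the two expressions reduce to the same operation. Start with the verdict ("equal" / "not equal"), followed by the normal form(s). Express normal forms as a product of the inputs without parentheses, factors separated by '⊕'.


equal; the common form is a2 ⊕ a3 ⊕ a4 ⊕ a1 ⊕ a7 ⊕ a5 ⊕ a6

The first expression reduces to a2 ⊕ a3 ⊕ a4 ⊕ a1 ⊕ a7 ⊕ a5 ⊕ a6
The second expression reduces to a2 ⊕ a3 ⊕ a4 ⊕ a1 ⊕ a7 ⊕ a5 ⊕ a6
Same normal form: equal.


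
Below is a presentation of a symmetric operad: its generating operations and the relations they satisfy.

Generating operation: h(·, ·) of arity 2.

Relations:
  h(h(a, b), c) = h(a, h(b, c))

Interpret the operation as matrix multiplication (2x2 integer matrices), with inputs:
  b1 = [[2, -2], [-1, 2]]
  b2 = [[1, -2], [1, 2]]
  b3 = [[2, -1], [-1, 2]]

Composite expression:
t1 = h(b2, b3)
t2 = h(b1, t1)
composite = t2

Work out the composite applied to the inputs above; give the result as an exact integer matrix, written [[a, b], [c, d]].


h(b2, b3) = [[4, -5], [0, 3]]
h(b1, h(b2, b3)) = [[8, -16], [-4, 11]]

[[8, -16], [-4, 11]]


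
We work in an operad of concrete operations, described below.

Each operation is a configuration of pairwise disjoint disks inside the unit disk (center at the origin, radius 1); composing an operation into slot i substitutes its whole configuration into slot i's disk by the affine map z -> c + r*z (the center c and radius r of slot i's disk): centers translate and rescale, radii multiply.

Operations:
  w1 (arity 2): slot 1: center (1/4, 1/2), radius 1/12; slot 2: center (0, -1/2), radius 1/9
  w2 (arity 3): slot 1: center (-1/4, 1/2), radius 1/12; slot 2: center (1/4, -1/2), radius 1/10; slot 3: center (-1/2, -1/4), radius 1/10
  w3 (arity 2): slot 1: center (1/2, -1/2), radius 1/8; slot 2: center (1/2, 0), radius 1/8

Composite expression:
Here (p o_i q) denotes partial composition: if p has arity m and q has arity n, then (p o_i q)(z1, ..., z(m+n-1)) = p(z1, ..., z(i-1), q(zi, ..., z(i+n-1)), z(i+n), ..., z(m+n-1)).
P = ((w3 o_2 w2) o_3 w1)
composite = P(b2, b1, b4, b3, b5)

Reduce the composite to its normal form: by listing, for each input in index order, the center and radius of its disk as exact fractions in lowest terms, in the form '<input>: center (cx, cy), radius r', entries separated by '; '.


b1: center (15/32, 1/16), radius 1/96; b2: center (1/2, -1/2), radius 1/8; b3: center (17/32, -11/160), radius 1/720; b4: center (171/320, -9/160), radius 1/960; b5: center (7/16, -1/32), radius 1/80

Affine substitution under w3: radii multiply and b-centers shift.
b2 passes through 1 substitution, ending at center (1/2, -1/2), radius 1/8
b1 passes through 2 substitutions, ending at center (15/32, 1/16), radius 1/96
b4 passes through 3 substitutions, ending at center (171/320, -9/160), radius 1/960
b3 passes through 3 substitutions, ending at center (17/32, -11/160), radius 1/720
b5 passes through 2 substitutions, ending at center (7/16, -1/32), radius 1/80


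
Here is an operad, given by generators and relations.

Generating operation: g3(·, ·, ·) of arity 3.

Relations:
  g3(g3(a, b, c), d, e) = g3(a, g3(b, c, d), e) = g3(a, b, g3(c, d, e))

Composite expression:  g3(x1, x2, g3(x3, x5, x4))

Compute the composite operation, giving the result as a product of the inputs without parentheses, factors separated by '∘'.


Every regrouping of g3 is equal, so read the x-inputs in written order.
g3(x3, x5, x4) spells out as x3 ∘ x5 ∘ x4
g3(x1, x2, g3(x3, x5, x4)) spells out as x1 ∘ x2 ∘ x3 ∘ x5 ∘ x4

x1 ∘ x2 ∘ x3 ∘ x5 ∘ x4


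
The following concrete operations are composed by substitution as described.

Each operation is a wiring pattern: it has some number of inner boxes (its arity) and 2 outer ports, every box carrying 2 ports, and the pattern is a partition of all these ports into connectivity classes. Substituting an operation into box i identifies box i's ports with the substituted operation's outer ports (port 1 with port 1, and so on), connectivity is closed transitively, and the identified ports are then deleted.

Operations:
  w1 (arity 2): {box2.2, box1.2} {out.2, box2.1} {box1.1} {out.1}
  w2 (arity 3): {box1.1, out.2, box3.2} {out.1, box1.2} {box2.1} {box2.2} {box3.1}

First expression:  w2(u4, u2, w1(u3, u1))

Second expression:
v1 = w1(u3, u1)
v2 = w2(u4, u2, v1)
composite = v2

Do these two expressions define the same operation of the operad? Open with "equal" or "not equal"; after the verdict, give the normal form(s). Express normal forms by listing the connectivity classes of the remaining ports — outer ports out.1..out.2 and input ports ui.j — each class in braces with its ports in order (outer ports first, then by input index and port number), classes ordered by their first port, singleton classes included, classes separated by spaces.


In normal form, the first expression is {out.1, u4.2} {out.2, u1.1, u4.1} {u1.2, u3.2} {u2.1} {u2.2} {u3.1}
In normal form, the second expression is {out.1, u4.2} {out.2, u1.1, u4.1} {u1.2, u3.2} {u2.1} {u2.2} {u3.1}
The forms coincide; equal.

equal; both compose to {out.1, u4.2} {out.2, u1.1, u4.1} {u1.2, u3.2} {u2.1} {u2.2} {u3.1}


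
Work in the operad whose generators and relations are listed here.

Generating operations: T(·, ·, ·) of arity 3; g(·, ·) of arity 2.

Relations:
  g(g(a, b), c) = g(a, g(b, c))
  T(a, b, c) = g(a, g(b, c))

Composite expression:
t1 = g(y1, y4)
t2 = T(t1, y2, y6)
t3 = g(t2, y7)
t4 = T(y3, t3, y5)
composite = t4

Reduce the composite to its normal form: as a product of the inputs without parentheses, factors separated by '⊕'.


The T-tree's shape is irrelevant; the y-reading-order decides.
g(y1, y4) collapses to y1 ⊕ y4
T(g(y1, y4), y2, y6) collapses to y1 ⊕ y4 ⊕ y2 ⊕ y6
g(T(g(y1, y4), y2, y6), y7) collapses to y1 ⊕ y4 ⊕ y2 ⊕ y6 ⊕ y7
T(y3, g(T(g(y1, y4), y2, y6), y7), y5) collapses to y3 ⊕ y1 ⊕ y4 ⊕ y2 ⊕ y6 ⊕ y7 ⊕ y5

y3 ⊕ y1 ⊕ y4 ⊕ y2 ⊕ y6 ⊕ y7 ⊕ y5


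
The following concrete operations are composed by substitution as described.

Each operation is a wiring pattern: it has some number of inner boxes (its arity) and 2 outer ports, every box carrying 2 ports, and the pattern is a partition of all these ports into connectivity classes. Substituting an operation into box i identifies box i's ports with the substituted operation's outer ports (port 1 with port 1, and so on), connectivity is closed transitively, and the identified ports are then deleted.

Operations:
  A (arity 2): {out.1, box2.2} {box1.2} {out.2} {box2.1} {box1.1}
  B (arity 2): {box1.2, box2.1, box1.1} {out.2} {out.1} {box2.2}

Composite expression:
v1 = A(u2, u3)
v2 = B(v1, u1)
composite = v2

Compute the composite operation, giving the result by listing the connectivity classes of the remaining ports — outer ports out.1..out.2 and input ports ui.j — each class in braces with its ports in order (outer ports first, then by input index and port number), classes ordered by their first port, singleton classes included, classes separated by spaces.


{out.1} {out.2} {u1.1, u3.2} {u1.2} {u2.1} {u2.2} {u3.1}


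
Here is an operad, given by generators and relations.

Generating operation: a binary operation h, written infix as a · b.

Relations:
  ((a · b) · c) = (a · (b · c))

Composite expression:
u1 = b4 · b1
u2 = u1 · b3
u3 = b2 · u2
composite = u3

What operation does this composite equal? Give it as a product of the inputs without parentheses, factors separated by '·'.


Key point: h is associative — brackets drop, the b-order remains.
(b4 · b1) collapses to b4 · b1
((b4 · b1) · b3) collapses to b4 · b1 · b3
(b2 · ((b4 · b1) · b3)) collapses to b2 · b4 · b1 · b3

b2 · b4 · b1 · b3


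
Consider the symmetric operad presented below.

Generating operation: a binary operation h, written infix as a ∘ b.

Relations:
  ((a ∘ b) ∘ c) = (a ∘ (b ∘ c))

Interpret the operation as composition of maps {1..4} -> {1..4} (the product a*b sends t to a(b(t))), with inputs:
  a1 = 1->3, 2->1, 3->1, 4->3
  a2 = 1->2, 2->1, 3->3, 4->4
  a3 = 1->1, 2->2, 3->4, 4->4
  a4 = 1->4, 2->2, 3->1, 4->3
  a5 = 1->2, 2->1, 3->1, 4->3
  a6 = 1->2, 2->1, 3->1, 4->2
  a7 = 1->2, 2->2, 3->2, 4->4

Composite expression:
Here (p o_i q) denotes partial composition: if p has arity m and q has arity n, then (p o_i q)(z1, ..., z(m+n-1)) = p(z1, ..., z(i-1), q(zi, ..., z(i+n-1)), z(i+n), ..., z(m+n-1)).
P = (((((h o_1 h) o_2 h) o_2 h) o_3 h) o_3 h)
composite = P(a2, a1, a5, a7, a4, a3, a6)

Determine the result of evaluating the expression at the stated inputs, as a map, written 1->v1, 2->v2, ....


1->3, 2->2, 3->2, 4->3

(a5 ∘ a7) = 1->1, 2->1, 3->1, 4->3
((a5 ∘ a7) ∘ a4) = 1->3, 2->1, 3->1, 4->1
(a1 ∘ ((a5 ∘ a7) ∘ a4)) = 1->1, 2->3, 3->3, 4->3
((a1 ∘ ((a5 ∘ a7) ∘ a4)) ∘ a3) = 1->1, 2->3, 3->3, 4->3
(a2 ∘ ((a1 ∘ ((a5 ∘ a7) ∘ a4)) ∘ a3)) = 1->2, 2->3, 3->3, 4->3
((a2 ∘ ((a1 ∘ ((a5 ∘ a7) ∘ a4)) ∘ a3)) ∘ a6) = 1->3, 2->2, 3->2, 4->3


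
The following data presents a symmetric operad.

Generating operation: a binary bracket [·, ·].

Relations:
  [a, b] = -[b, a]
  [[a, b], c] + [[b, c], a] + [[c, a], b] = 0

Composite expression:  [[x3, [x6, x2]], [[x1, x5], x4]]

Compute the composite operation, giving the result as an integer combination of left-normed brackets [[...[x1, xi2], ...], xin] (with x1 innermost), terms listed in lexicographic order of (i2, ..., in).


-[[[[[x1, x5], x4], x2], x6], x3] + [[[[[x1, x5], x4], x3], x2], x6] - [[[[[x1, x5], x4], x3], x6], x2] + [[[[[x1, x5], x4], x6], x2], x3]

Skip Jacobi rewriting: expand, keep x1-initial words, read off terms.
Composite bracket: [[x3, [x6, x2]], [[x1, x5], x4]]
Applying ab - ba throughout gives 32 signed words (2^5 = 32).
The x1-initial words carry the normal form:
  x1x5x4x2x6x3 appears with sign -1, giving the term -[[[[[x1, x5], x4], x2], x6], x3]
  x1x5x4x3x2x6 appears with sign +1, giving the term +[[[[[x1, x5], x4], x3], x2], x6]
  x1x5x4x3x6x2 appears with sign -1, giving the term -[[[[[x1, x5], x4], x3], x6], x2]
  x1x5x4x6x2x3 appears with sign +1, giving the term +[[[[[x1, x5], x4], x6], x2], x3]


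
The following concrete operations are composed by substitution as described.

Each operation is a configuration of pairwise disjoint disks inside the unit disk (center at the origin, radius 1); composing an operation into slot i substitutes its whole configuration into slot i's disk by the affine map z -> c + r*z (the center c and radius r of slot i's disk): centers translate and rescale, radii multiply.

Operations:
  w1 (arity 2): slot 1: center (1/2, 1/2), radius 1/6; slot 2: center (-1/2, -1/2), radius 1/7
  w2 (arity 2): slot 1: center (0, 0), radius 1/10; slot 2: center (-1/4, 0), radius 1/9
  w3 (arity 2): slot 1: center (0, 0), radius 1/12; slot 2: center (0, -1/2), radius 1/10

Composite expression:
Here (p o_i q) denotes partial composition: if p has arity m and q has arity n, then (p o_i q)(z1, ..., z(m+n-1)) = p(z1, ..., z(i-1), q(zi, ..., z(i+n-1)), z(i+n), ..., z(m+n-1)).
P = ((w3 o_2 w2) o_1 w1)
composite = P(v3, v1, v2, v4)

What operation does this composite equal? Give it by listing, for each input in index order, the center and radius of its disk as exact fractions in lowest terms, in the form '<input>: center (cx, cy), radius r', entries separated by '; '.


v1: center (-1/24, -1/24), radius 1/84; v2: center (0, -1/2), radius 1/100; v3: center (1/24, 1/24), radius 1/72; v4: center (-1/40, -1/2), radius 1/90


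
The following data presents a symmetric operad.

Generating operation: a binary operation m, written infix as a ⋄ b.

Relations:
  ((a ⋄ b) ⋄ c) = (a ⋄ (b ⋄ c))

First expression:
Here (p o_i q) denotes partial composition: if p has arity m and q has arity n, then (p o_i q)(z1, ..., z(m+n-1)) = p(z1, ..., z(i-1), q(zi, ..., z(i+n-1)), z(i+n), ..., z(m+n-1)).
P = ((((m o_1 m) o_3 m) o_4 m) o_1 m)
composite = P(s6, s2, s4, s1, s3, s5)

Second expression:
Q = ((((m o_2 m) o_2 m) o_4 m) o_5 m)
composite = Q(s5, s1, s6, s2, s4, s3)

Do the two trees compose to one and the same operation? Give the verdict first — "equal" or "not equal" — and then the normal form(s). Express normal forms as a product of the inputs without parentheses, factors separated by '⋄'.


not equal: they reduce to s6 ⋄ s2 ⋄ s4 ⋄ s1 ⋄ s3 ⋄ s5 and s5 ⋄ s1 ⋄ s6 ⋄ s2 ⋄ s4 ⋄ s3

The first composite normalizes to s6 ⋄ s2 ⋄ s4 ⋄ s1 ⋄ s3 ⋄ s5
The second composite normalizes to s5 ⋄ s1 ⋄ s6 ⋄ s2 ⋄ s4 ⋄ s3
Different reductions; not equal.


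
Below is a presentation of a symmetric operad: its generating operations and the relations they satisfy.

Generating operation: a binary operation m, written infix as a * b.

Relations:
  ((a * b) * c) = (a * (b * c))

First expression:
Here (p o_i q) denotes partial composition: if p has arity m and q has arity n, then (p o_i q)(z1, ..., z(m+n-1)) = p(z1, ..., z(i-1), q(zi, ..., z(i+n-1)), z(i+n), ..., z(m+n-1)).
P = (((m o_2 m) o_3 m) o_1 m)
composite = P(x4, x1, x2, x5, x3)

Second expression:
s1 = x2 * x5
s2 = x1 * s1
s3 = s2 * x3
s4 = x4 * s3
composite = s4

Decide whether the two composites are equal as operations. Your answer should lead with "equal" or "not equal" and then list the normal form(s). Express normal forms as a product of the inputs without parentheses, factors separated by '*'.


equal — both sides give x4 * x1 * x2 * x5 * x3

In normal form, the first expression is x4 * x1 * x2 * x5 * x3
In normal form, the second expression is x4 * x1 * x2 * x5 * x3
Both agree, so they are equal.


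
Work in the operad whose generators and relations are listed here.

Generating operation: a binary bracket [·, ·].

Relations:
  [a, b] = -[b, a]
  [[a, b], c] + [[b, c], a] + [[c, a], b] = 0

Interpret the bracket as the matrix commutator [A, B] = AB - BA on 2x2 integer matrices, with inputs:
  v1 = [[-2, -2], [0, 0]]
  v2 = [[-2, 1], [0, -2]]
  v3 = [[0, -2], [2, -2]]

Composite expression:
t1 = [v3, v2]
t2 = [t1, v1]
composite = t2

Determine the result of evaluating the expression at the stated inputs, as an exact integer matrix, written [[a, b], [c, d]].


[v3, v2] = [[-2, 2], [0, 2]]
[[v3, v2], v1] = [[0, 12], [0, 0]]

[[0, 12], [0, 0]]


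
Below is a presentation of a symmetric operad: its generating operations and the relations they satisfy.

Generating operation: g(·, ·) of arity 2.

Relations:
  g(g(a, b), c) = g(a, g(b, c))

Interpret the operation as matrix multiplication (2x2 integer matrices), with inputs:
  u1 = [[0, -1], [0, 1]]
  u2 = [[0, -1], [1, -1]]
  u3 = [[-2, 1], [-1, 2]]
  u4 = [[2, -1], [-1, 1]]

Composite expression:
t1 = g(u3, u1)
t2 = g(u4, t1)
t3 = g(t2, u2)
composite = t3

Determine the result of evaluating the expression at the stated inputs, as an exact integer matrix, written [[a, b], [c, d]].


[[3, -3], [0, 0]]


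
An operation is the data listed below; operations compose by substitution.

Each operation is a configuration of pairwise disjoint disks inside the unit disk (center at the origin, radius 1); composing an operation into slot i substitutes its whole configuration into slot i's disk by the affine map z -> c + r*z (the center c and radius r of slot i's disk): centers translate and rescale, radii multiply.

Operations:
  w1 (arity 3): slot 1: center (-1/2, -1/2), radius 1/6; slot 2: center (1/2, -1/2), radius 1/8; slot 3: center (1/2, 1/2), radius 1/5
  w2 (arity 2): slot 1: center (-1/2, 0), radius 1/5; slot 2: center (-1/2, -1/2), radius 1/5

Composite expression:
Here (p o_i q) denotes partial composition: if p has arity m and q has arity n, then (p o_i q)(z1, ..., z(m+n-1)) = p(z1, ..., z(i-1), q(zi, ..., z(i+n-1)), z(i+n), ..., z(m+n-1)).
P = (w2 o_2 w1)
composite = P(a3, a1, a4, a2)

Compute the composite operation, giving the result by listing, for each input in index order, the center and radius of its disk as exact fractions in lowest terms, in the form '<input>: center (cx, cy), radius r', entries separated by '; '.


a1: center (-3/5, -3/5), radius 1/30; a2: center (-2/5, -2/5), radius 1/25; a3: center (-1/2, 0), radius 1/5; a4: center (-2/5, -3/5), radius 1/40

Only the slot chain above each a matters under w2; compose those maps.
a3 passes through 1 substitution, ending at center (-1/2, 0), radius 1/5
a1 passes through 2 substitutions, ending at center (-3/5, -3/5), radius 1/30
a4 passes through 2 substitutions, ending at center (-2/5, -3/5), radius 1/40
a2 passes through 2 substitutions, ending at center (-2/5, -2/5), radius 1/25


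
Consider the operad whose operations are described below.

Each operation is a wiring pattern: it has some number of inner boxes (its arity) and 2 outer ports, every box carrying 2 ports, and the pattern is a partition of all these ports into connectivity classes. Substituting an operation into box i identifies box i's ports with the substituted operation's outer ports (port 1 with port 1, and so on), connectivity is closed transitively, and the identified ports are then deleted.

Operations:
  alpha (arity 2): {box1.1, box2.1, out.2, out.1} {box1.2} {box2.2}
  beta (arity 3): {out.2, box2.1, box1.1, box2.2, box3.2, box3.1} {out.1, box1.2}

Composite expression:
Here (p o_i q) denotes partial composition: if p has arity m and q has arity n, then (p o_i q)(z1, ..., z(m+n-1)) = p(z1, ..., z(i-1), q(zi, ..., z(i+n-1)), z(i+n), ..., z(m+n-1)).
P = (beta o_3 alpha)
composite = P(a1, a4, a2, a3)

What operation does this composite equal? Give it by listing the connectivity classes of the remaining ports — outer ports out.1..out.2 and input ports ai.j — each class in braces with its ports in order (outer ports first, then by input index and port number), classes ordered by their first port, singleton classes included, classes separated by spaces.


{out.1, a1.2} {out.2, a1.1, a2.1, a3.1, a4.1, a4.2} {a2.2} {a3.2}


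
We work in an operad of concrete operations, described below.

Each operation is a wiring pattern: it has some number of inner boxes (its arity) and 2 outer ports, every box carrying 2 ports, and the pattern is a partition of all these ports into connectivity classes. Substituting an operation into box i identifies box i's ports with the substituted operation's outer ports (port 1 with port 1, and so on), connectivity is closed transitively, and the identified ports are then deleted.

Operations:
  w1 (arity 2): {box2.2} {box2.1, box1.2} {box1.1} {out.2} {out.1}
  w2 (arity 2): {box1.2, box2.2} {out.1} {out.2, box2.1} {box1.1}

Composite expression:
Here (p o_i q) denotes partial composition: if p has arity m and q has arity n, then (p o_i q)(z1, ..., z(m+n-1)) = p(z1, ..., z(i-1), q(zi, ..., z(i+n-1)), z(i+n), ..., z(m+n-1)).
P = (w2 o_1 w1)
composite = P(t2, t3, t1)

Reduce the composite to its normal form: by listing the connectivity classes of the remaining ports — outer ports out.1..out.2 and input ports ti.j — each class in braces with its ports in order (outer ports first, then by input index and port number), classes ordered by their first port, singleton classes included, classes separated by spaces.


{out.1} {out.2, t1.1} {t1.2} {t2.1} {t2.2, t3.1} {t3.2}

Connectivity passes through glued w2-boundaries; trace each wire chain.
w1 over (t2, t3) gives {out.1} {out.2} {t2.1} {t2.2, t3.1} {t3.2}, out.j being that stage's outer ports
w2 over (t2, t3, t1) gives {out.1} {out.2, t1.1} {t1.2} {t2.1} {t2.2, t3.1} {t3.2}, out.j being that stage's outer ports


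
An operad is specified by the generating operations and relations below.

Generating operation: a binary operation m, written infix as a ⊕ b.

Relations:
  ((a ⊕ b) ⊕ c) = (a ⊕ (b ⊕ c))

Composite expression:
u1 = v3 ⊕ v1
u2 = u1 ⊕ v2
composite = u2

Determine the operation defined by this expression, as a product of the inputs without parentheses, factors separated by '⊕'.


Key point: m is associative — brackets drop, the v-order remains.
(v3 ⊕ v1) reduces to v3 ⊕ v1
((v3 ⊕ v1) ⊕ v2) reduces to v3 ⊕ v1 ⊕ v2

v3 ⊕ v1 ⊕ v2


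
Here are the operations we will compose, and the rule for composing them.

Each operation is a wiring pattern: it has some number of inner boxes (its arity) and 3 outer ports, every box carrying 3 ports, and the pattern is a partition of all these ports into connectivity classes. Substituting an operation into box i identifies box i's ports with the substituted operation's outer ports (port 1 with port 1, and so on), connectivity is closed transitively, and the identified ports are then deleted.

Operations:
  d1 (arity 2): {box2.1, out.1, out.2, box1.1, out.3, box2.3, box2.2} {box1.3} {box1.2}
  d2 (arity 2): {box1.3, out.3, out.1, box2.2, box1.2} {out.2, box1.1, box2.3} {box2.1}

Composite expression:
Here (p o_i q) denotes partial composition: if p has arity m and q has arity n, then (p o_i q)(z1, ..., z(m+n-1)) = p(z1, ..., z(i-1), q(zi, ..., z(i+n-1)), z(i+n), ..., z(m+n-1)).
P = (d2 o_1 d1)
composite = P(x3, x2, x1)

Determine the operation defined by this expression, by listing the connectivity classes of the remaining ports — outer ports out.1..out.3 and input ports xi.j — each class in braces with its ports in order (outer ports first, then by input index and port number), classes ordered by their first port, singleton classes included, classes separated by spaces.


{out.1, out.2, out.3, x1.2, x1.3, x2.1, x2.2, x2.3, x3.1} {x1.1} {x3.2} {x3.3}


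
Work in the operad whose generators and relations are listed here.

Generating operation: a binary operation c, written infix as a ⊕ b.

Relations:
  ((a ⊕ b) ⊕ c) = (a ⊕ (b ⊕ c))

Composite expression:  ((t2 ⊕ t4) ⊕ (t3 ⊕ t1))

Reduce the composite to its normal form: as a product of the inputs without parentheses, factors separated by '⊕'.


t2 ⊕ t4 ⊕ t3 ⊕ t1

Key point: c is associative — brackets drop, the t-order remains.
(t2 ⊕ t4) linearizes to t2 ⊕ t4
(t3 ⊕ t1) linearizes to t3 ⊕ t1
((t2 ⊕ t4) ⊕ (t3 ⊕ t1)) linearizes to t2 ⊕ t4 ⊕ t3 ⊕ t1


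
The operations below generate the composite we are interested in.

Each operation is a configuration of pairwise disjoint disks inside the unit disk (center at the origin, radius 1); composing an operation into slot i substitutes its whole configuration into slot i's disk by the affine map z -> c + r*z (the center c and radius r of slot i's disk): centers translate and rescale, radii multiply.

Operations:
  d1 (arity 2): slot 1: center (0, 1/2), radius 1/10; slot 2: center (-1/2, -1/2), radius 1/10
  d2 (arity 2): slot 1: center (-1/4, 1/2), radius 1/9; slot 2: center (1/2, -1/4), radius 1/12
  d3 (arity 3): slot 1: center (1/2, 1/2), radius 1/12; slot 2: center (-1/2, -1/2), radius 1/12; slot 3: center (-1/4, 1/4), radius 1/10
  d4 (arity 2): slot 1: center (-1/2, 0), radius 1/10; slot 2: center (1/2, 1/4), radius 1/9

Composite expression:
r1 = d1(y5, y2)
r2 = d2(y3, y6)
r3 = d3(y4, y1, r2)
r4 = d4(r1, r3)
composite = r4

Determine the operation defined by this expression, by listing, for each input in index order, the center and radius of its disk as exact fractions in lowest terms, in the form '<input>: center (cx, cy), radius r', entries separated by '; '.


y1: center (4/9, 7/36), radius 1/108; y2: center (-11/20, -1/20), radius 1/100; y3: center (169/360, 17/60), radius 1/810; y4: center (5/9, 11/36), radius 1/108; y5: center (-1/2, 1/20), radius 1/100; y6: center (43/90, 11/40), radius 1/1080

Below d4, radii multiply path by path; the y-disk centers shift.
tracing y5 down its 2-map path: center (-1/2, 1/20), radius 1/100
tracing y2 down its 2-map path: center (-11/20, -1/20), radius 1/100
tracing y4 down its 2-map path: center (5/9, 11/36), radius 1/108
tracing y1 down its 2-map path: center (4/9, 7/36), radius 1/108
tracing y3 down its 3-map path: center (169/360, 17/60), radius 1/810
tracing y6 down its 3-map path: center (43/90, 11/40), radius 1/1080


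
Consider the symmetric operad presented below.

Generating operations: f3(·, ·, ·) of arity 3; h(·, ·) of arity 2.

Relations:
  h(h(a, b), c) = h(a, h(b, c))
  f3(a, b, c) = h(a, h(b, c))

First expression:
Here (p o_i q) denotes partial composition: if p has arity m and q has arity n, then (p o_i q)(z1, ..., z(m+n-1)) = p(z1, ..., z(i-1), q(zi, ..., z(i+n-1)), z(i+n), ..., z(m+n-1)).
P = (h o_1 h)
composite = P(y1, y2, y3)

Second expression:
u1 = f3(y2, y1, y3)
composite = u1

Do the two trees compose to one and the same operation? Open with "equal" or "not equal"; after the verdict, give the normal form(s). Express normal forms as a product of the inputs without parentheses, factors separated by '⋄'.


not equal: they reduce to y1 ⋄ y2 ⋄ y3 and y2 ⋄ y1 ⋄ y3

The first expression, normalized: y1 ⋄ y2 ⋄ y3
The second expression, normalized: y2 ⋄ y1 ⋄ y3
No match — not equal.


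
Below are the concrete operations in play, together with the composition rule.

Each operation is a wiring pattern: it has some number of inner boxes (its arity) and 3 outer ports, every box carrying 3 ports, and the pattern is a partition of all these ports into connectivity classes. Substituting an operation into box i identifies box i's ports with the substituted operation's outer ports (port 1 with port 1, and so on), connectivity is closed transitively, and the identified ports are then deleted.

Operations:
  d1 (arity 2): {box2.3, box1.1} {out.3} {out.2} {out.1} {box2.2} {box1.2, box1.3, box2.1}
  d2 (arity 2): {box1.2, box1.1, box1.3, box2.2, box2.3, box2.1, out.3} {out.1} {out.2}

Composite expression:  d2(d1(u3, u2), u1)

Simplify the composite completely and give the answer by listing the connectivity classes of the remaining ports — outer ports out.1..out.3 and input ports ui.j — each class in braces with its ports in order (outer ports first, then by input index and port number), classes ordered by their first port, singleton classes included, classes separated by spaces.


Treat the ports identified at d2 as solder joints: merge, then drop.
stage d1: inputs (u3, u2), connectivity {out.1} {out.2} {out.3} {u2.1, u3.2, u3.3} {u2.2} {u2.3, u3.1}, out.j its boundary
stage d2: inputs (u3, u2, u1), connectivity {out.1} {out.2} {out.3, u1.1, u1.2, u1.3} {u2.1, u3.2, u3.3} {u2.2} {u2.3, u3.1}, out.j its boundary

{out.1} {out.2} {out.3, u1.1, u1.2, u1.3} {u2.1, u3.2, u3.3} {u2.2} {u2.3, u3.1}
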